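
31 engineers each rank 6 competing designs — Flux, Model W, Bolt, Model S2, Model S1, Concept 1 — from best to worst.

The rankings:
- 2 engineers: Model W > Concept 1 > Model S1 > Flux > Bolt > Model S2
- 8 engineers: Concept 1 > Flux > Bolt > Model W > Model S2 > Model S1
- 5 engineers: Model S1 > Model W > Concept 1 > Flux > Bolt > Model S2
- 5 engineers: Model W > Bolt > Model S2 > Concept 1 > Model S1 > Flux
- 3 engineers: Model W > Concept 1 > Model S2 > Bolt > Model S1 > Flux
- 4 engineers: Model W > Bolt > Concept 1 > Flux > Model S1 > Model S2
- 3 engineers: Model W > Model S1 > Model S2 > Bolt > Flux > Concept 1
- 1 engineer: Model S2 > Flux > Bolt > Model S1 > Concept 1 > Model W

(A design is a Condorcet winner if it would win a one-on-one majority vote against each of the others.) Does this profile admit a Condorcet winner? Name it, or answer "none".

Model W

Head-to-head results (31 engineers):
Flux vs Model W: 8+1 = 9 for Flux, 22 for Model W — Model W by 22–9.
Flux vs Bolt: Flux wins 16–15.
Flux vs Model S2: Flux is ranked higher on 2+8+5+4 = 19 ballots, Model S2 on 12. Flux wins 19–12.
Flux vs Model S1: Model S1 wins 18–13.
Flux vs Concept 1: Flux is ranked higher on 3+1 = 4 ballots, Concept 1 on 27. Concept 1 wins 27–4.
Model W vs Bolt: 22 to 9, Model W.
Model W–Model S2: Model W 30–1.
Model W vs Model S1: Model W, 25–6.
Model W vs Concept 1: Model W preferred on 2+5+5+3+4+3 = 22 ballots; Model W wins 22–9.
Bolt vs Model S2: Bolt preferred on 2+8+5+5+4 = 24 ballots; Bolt wins 24–7.
Bolt vs Model S1: Bolt is ranked higher on 8+5+3+4+1 = 21 ballots, Model S1 on 10. Bolt wins 21–10.
Bolt vs Concept 1: 5+4+3+1 = 13 for Bolt, 18 for Concept 1 — Concept 1 by 18–13.
Model S2 vs Model S1: 8+5+3+1 = 17 for Model S2, 14 for Model S1 — Model S2 by 17–14.
Model S2 vs Concept 1: Concept 1, 22–9.
Model S1 vs Concept 1: Concept 1 wins 22–9.
Model W defeats every rival head-to-head and is the Condorcet winner.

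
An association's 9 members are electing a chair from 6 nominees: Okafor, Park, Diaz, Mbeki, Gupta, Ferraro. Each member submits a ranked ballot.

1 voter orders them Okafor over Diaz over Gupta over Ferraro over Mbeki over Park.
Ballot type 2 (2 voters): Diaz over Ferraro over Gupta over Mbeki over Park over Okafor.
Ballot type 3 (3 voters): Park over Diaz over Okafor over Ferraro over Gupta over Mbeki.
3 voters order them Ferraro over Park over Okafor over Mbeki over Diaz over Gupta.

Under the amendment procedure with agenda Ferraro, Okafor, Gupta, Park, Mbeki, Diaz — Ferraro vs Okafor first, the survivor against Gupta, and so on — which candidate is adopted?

Diaz

Round 1: Ferraro vs Okafor — 5–4, Ferraro advances.
Round 2: Ferraro vs Gupta — 8–1, Ferraro advances.
Round 3: Ferraro vs Park — 6–3, Ferraro advances.
Round 4: Ferraro vs Mbeki — 9–0, Ferraro advances.
Round 5: Ferraro vs Diaz — 3–6, Diaz advances.
The agenda winner is Diaz.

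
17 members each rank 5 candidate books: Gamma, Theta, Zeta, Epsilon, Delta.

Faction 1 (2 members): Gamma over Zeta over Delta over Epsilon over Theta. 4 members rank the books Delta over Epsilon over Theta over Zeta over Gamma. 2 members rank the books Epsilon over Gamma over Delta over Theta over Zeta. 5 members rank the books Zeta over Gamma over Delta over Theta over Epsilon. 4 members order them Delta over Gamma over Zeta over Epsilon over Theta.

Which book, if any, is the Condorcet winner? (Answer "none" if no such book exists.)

Pairwise majorities:
Gamma vs Theta: Gamma is ranked higher on 2+2+5+4 = 13 ballots, Theta on 4. Gamma wins 13–4.
Gamma vs Zeta: Gamma is ranked higher on 2+2+4 = 8 ballots, Zeta on 9. Zeta wins 9–8.
Gamma vs Epsilon: Gamma is ranked higher on 2+5+4 = 11 ballots, Epsilon on 6. Gamma wins 11–6.
Gamma vs Delta: 9 to 8, Gamma.
Theta vs Zeta: Theta preferred on 4+2 = 6 ballots; Zeta wins 11–6.
Theta vs Epsilon: Theta preferred on 5 ballots; Epsilon wins 12–5.
Theta vs Delta: 0 to 17, Delta.
Zeta vs Epsilon: 2+5+4 = 11 for Zeta, 6 for Epsilon — Zeta by 11–6.
Zeta vs Delta: 2+5 = 7 for Zeta, 10 for Delta — Delta by 10–7.
Epsilon vs Delta: 2 to 15, Delta.
No book is unbeaten: Gamma loses to Zeta; Theta loses to Gamma; Zeta loses to Delta; Epsilon loses to Gamma; Delta loses to Gamma. In particular Gamma > Delta > Zeta > Gamma is a majority cycle — no Condorcet winner exists.

none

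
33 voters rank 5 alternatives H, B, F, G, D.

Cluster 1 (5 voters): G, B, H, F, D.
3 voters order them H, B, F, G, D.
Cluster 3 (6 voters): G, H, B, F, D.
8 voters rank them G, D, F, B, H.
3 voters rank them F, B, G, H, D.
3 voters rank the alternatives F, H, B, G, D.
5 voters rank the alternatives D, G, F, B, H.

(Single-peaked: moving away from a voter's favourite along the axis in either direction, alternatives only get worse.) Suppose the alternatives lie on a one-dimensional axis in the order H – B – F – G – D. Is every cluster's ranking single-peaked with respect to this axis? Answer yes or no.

no

Axis positions: H=1, B=2, F=3, G=4, D=5.
Cluster 1: ranking walks positions 4-2-1-3-5; B is ranked above F even though F lies between B and the peak G on the axis — preferences dip and rise again. Not single-peaked.
Cluster 2 (peak H at position 1): ranking walks positions 1-2-3-4-5, expanding outward from the peak — single-peaked.
Cluster 3: ranking walks positions 4-1-2-3-5; H is ranked above F even though F lies between H and the peak G on the axis — preferences dip and rise again. Not single-peaked.
Cluster 4 (peak G at position 4): ranking walks positions 4-5-3-2-1, expanding outward from the peak — single-peaked.
Cluster 5 (peak F at position 3): ranking walks positions 3-2-4-1-5, expanding outward from the peak — single-peaked.
Cluster 6: ranking walks positions 3-1-2-4-5; H is ranked above B even though B lies between H and the peak F on the axis — preferences dip and rise again. Not single-peaked.
Cluster 7 (peak D at position 5): ranking walks positions 5-4-3-2-1, expanding outward from the peak — single-peaked.
Cluster 1 violates single-peakedness, so the profile is not single-peaked on this axis.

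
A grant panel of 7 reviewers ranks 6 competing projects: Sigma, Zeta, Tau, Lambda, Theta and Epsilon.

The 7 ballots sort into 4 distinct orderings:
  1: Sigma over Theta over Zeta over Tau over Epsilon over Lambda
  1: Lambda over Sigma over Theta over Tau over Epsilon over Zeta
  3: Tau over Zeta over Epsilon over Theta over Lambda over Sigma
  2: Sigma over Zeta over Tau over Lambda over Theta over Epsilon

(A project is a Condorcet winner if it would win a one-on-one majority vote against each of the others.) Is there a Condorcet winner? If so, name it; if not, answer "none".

Head-to-head results (7 reviewers):
Sigma vs Zeta: 1+1+2 = 4 for Sigma, 3 for Zeta — Sigma by 4–3.
Sigma vs Tau: Sigma is ranked higher on 1+1+2 = 4 ballots, Tau on 3. Sigma wins 4–3.
Sigma vs Lambda: Sigma preferred on 1+2 = 3 ballots; Lambda wins 4–3.
Sigma vs Theta: Sigma is ranked higher on 1+1+2 = 4 ballots, Theta on 3. Sigma wins 4–3.
Sigma vs Epsilon: 4 to 3, Sigma.
Zeta vs Tau: 3 to 4, Tau.
Zeta vs Lambda: 6 to 1, Zeta.
Zeta vs Theta: Zeta preferred on 3+2 = 5 ballots; Zeta wins 5–2.
Zeta vs Epsilon: Zeta preferred on 1+3+2 = 6 ballots; Zeta wins 6–1.
Tau vs Lambda: Tau preferred on 1+3+2 = 6 ballots; Tau wins 6–1.
Tau vs Theta: Tau is ranked higher on 3+2 = 5 ballots, Theta on 2. Tau wins 5–2.
Tau vs Epsilon: Tau preferred on 1+1+3+2 = 7 ballots; Tau wins 7–0.
Lambda vs Theta: Lambda is ranked higher on 1+2 = 3 ballots, Theta on 4. Theta wins 4–3.
Lambda vs Epsilon: 1+2 = 3 for Lambda, 4 for Epsilon — Epsilon by 4–3.
Theta vs Epsilon: 1+1+2 = 4 for Theta, 3 for Epsilon — Theta by 4–3.
No project is unbeaten: Sigma loses to Lambda; Zeta loses to Sigma; Tau loses to Sigma; Lambda loses to Zeta; Theta loses to Sigma; Epsilon loses to Sigma. In particular Sigma → Zeta → Lambda → Sigma is a majority cycle — no Condorcet winner exists.

none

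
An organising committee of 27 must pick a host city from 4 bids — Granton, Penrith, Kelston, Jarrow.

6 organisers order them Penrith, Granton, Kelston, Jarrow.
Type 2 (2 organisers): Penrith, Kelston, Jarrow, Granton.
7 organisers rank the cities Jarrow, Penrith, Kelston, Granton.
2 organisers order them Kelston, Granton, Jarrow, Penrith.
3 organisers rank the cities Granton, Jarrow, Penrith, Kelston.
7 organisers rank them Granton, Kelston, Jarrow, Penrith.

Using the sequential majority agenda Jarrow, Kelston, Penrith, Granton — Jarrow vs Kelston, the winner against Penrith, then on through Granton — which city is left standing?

Penrith

Round 1: Jarrow vs Kelston — 10–17, Kelston advances.
Round 2: Kelston vs Penrith — 9–18, Penrith advances.
Round 3: Penrith vs Granton — 15–12, Penrith advances.
Penrith survives the agenda.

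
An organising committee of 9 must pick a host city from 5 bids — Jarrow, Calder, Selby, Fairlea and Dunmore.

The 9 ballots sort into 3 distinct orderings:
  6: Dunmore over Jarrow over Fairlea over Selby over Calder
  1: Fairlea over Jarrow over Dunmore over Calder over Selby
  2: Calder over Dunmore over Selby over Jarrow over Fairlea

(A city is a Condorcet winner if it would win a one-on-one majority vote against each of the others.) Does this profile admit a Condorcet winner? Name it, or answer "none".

Dunmore

Check each pair by majority over 9 ballots:
Jarrow vs Calder: Jarrow wins 7–2.
Jarrow–Selby: Jarrow 7–2.
Jarrow vs Fairlea: Jarrow, 8–1.
Jarrow vs Dunmore: Dunmore, 8–1.
Calder vs Selby: Selby wins 6–3.
Calder–Fairlea: Fairlea 7–2.
Calder vs Dunmore: Dunmore wins 7–2.
Selby–Fairlea: Fairlea 7–2.
Selby vs Dunmore: Dunmore wins 9–0.
Fairlea vs Dunmore: Dunmore, 8–1.
Dunmore wins every pairwise contest, so Dunmore is the Condorcet winner.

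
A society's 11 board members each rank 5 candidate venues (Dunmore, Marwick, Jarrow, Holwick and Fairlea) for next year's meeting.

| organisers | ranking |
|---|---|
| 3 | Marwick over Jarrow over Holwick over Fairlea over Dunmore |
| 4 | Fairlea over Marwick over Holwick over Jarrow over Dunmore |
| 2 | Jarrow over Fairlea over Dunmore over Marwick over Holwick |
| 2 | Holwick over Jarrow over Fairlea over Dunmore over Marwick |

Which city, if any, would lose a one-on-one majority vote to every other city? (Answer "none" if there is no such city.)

Head-to-head results (11 organisers):
Dunmore vs Marwick: 4 to 7, Marwick.
Dunmore vs Jarrow: 0 to 11, Jarrow.
Dunmore vs Holwick: Holwick wins 9–2.
Dunmore vs Fairlea: Fairlea wins 11–0.
Marwick vs Jarrow: Marwick, 7–4.
Marwick vs Holwick: Marwick, 9–2.
Marwick vs Fairlea: Marwick is ranked higher on 3 ballots, Fairlea on 8. Fairlea wins 8–3.
Jarrow vs Holwick: 5 to 6, Holwick.
Jarrow vs Fairlea: Jarrow preferred on 3+2+2 = 7 ballots; Jarrow wins 7–4.
Holwick vs Fairlea: Fairlea, 6–5.
Dunmore is beaten in every head-to-head and is the Condorcet loser.

Dunmore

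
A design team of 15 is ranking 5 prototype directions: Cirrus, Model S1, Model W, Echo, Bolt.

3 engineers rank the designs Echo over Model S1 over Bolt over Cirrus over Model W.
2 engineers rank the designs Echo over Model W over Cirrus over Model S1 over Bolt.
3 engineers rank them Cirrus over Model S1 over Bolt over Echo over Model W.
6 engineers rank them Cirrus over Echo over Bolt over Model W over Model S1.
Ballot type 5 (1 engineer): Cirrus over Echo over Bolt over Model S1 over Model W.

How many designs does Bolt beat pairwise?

Bolt against each rival (15 engineers):
Bolt–Cirrus: Cirrus 12–3.
Bolt vs Model S1: 6+1 = 7 for Bolt, 8 for Model S1 — Model S1 by 8–7.
Bolt–Model W: Bolt 13–2.
Bolt vs Echo: 3 for Bolt, 12 for Echo — Echo by 12–3.
Bolt beats Model W; loses to Cirrus, Model S1, Echo — 1 pairwise win.

1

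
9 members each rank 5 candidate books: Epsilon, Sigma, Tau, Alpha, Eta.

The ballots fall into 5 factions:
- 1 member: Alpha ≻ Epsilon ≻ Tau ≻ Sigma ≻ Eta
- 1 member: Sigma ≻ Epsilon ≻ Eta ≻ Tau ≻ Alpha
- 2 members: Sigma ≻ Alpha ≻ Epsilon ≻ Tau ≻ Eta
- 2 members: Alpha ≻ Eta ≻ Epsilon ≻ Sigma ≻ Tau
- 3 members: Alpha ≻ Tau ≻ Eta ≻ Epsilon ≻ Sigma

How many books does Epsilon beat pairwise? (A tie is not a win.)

Epsilon against each rival (9 members):
Epsilon vs Sigma: Epsilon wins 6–3.
Epsilon vs Tau: 1+1+2+2 = 6 for Epsilon, 3 for Tau — Epsilon by 6–3.
Epsilon–Alpha: Alpha 8–1.
Epsilon vs Eta: Eta, 5–4.
Epsilon beats Sigma, Tau; loses to Alpha, Eta — 2 pairwise wins.

2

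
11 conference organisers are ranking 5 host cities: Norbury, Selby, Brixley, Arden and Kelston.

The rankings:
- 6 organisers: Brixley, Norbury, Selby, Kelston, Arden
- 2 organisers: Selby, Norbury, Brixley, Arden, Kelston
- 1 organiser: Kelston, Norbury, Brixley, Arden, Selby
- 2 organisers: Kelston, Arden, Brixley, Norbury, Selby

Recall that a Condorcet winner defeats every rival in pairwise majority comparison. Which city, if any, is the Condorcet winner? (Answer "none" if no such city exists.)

Head-to-head results (11 organisers):
Norbury–Selby: Norbury 9–2.
Norbury vs Brixley: Brixley, 8–3.
Norbury vs Arden: Norbury wins 9–2.
Norbury vs Kelston: Norbury wins 8–3.
Selby–Brixley: Brixley 9–2.
Selby vs Arden: Selby wins 8–3.
Selby vs Kelston: Selby, 8–3.
Brixley vs Arden: Brixley wins 9–2.
Brixley–Kelston: Brixley 8–3.
Arden vs Kelston: Kelston, 9–2.
Only Brixley has no losses; Brixley is the Condorcet winner.

Brixley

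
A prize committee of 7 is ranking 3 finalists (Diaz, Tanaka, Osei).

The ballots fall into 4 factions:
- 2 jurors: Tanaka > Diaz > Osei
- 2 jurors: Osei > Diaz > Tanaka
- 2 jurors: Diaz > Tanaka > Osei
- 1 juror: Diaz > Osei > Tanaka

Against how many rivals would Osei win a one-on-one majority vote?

Osei against each rival (7 jurors):
Osei vs Diaz: 2 for Osei, 5 for Diaz — Diaz by 5–2.
Osei vs Tanaka: Osei is ranked higher on 2+1 = 3 ballots, Tanaka on 4. Tanaka wins 4–3.
Osei beats no one; loses to Diaz, Tanaka — 0 pairwise wins.

0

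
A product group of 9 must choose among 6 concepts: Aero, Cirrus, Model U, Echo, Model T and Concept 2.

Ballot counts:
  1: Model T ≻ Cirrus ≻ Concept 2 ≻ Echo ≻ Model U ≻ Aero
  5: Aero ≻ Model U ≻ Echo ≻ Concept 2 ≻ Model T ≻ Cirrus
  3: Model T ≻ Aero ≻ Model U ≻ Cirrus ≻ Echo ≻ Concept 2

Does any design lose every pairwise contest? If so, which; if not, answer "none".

Cirrus

Head-to-head results (9 engineers):
Aero vs Cirrus: Aero preferred on 5+3 = 8 ballots; Aero wins 8–1.
Aero vs Model U: 5+3 = 8 for Aero, 1 for Model U — Aero by 8–1.
Aero vs Echo: Aero preferred on 5+3 = 8 ballots; Aero wins 8–1.
Aero vs Model T: 5 for Aero, 4 for Model T — Aero by 5–4.
Aero vs Concept 2: Aero is ranked higher on 5+3 = 8 ballots, Concept 2 on 1. Aero wins 8–1.
Cirrus vs Model U: Model U wins 8–1.
Cirrus vs Echo: 4 to 5, Echo.
Cirrus vs Model T: 0 for Cirrus, 9 for Model T — Model T by 9–0.
Cirrus vs Concept 2: Concept 2, 5–4.
Model U vs Echo: Model U wins 8–1.
Model U vs Model T: Model U wins 5–4.
Model U vs Concept 2: Model U, 8–1.
Echo vs Model T: Echo is ranked higher on 5 ballots, Model T on 4. Echo wins 5–4.
Echo vs Concept 2: 5+3 = 8 for Echo, 1 for Concept 2 — Echo by 8–1.
Model T–Concept 2: Concept 2 5–4.
Cirrus loses to every other design — it is the Condorcet loser.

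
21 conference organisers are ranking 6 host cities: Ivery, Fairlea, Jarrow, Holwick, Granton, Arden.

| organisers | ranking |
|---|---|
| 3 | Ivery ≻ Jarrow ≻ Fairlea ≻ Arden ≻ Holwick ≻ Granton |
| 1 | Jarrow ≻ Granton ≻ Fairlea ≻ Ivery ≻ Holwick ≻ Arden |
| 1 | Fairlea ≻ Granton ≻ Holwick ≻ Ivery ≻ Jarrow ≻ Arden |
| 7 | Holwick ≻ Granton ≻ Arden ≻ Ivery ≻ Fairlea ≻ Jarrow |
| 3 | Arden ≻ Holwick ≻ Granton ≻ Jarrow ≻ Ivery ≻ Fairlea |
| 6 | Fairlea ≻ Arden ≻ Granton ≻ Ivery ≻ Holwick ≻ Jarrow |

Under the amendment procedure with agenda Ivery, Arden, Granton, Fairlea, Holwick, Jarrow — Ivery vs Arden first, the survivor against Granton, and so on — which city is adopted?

Round 1: Ivery vs Arden — 5–16, Arden advances.
Round 2: Arden vs Granton — 12–9, Arden advances.
Round 3: Arden vs Fairlea — 10–11, Fairlea advances.
Round 4: Fairlea vs Holwick — 11–10, Fairlea advances.
Round 5: Fairlea vs Jarrow — 14–7, Fairlea advances.
The agenda winner is Fairlea.

Fairlea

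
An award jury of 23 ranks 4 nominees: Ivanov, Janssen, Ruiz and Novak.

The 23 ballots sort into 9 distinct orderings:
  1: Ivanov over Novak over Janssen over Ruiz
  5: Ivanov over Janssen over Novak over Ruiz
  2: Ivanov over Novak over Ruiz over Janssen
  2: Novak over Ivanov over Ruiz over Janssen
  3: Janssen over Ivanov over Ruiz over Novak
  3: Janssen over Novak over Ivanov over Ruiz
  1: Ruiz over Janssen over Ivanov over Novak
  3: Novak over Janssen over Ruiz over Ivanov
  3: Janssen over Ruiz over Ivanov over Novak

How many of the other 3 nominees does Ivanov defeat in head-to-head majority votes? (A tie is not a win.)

Ivanov against each rival (23 jurors):
Ivanov vs Janssen: Janssen, 13–10.
Ivanov vs Ruiz: Ivanov is ranked higher on 1+5+2+2+3+3 = 16 ballots, Ruiz on 7. Ivanov wins 16–7.
Ivanov vs Novak: Ivanov preferred on 1+5+2+3+1+3 = 15 ballots; Ivanov wins 15–8.
Ivanov beats Ruiz, Novak; loses to Janssen — 2 pairwise wins.

2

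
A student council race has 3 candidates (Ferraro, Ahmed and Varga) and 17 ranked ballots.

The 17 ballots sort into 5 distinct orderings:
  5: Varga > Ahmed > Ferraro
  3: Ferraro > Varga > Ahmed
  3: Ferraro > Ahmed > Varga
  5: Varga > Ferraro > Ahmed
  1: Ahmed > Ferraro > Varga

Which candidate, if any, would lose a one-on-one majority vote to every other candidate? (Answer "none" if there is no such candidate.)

Pairwise majorities:
Ferraro vs Ahmed: 3+3+5 = 11 for Ferraro, 6 for Ahmed — Ferraro by 11–6.
Ferraro vs Varga: Varga wins 10–7.
Ahmed vs Varga: 4 to 13, Varga.
Ahmed is beaten in every head-to-head and is the Condorcet loser.

Ahmed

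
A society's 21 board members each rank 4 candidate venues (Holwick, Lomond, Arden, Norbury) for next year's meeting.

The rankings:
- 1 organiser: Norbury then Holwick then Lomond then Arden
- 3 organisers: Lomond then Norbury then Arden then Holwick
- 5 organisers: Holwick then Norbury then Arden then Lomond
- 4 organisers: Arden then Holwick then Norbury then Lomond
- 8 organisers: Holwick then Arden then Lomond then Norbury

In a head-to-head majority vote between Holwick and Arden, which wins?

Holwick

Ballots ranking Holwick above Arden: 1 + 5 + 8 = 14.
Ballots ranking Arden above Holwick: 21 − 14 = 7.
Holwick wins the head-to-head 14–7.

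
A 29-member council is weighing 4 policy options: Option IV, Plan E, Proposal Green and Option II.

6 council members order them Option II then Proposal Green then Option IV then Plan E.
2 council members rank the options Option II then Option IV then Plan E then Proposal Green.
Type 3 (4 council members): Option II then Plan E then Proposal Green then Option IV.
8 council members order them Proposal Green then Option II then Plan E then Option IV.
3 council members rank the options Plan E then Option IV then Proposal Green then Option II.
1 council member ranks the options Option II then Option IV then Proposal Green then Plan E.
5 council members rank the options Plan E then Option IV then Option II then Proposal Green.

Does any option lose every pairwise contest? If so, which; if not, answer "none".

Head-to-head results (29 council members):
Option IV–Plan E: Plan E 20–9.
Option IV vs Proposal Green: 2+3+1+5 = 11 for Option IV, 18 for Proposal Green — Proposal Green by 18–11.
Option IV–Option II: Option II 21–8.
Plan E vs Proposal Green: Proposal Green wins 15–14.
Plan E vs Option II: Plan E is ranked higher on 3+5 = 8 ballots, Option II on 21. Option II wins 21–8.
Proposal Green vs Option II: 11 to 18, Option II.
Option IV is beaten in every head-to-head and is the Condorcet loser.

Option IV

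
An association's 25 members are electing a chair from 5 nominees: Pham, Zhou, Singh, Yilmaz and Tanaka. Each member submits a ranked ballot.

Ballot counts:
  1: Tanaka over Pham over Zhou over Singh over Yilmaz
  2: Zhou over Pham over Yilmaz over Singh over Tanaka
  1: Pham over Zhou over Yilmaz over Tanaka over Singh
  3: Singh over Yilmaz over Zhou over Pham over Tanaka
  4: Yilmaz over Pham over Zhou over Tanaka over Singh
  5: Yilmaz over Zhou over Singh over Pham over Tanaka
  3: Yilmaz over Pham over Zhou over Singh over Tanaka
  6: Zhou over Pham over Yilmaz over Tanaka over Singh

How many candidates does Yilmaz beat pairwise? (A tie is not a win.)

4

Yilmaz against each rival (25 voters):
Yilmaz vs Pham: 3+4+5+3 = 15 for Yilmaz, 10 for Pham — Yilmaz by 15–10.
Yilmaz vs Zhou: Yilmaz wins 15–10.
Yilmaz–Singh: Yilmaz 21–4.
Yilmaz vs Tanaka: 24 to 1, Yilmaz.
Yilmaz beats Pham, Zhou, Singh, Tanaka — 4 pairwise wins.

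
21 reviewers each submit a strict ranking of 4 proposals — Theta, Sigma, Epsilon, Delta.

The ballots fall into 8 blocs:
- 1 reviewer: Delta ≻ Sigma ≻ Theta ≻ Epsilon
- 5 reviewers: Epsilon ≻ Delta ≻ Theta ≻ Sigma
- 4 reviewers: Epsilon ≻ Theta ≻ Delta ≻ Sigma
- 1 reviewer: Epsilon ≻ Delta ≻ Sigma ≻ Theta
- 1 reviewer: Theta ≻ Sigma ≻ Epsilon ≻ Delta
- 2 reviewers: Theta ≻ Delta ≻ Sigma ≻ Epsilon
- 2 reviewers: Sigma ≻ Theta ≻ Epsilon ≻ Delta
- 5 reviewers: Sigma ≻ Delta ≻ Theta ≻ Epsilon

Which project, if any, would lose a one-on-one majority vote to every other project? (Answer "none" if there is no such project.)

none

Pairwise majorities:
Theta vs Sigma: 5+4+1+2 = 12 for Theta, 9 for Sigma — Theta by 12–9.
Theta vs Epsilon: 1+1+2+2+5 = 11 for Theta, 10 for Epsilon — Theta by 11–10.
Theta–Delta: Delta 12–9.
Sigma–Epsilon: Sigma 11–10.
Sigma–Delta: Delta 13–8.
Epsilon–Delta: Epsilon 13–8.
No project is winless: Theta beats Sigma; Sigma beats Epsilon; Epsilon beats Delta; Delta beats Theta. There is no Condorcet loser.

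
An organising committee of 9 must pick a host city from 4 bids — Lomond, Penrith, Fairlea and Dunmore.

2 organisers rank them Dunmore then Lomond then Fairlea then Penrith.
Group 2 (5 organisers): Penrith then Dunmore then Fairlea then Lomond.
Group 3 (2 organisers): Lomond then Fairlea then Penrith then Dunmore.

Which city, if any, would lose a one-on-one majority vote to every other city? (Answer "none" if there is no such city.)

Lomond

Head-to-head results (9 organisers):
Lomond vs Penrith: Lomond preferred on 2+2 = 4 ballots; Penrith wins 5–4.
Lomond–Fairlea: Fairlea 5–4.
Lomond vs Dunmore: 2 for Lomond, 7 for Dunmore — Dunmore by 7–2.
Penrith vs Fairlea: Penrith, 5–4.
Penrith–Dunmore: Penrith 7–2.
Fairlea vs Dunmore: Dunmore, 7–2.
Lomond loses to every other city — it is the Condorcet loser.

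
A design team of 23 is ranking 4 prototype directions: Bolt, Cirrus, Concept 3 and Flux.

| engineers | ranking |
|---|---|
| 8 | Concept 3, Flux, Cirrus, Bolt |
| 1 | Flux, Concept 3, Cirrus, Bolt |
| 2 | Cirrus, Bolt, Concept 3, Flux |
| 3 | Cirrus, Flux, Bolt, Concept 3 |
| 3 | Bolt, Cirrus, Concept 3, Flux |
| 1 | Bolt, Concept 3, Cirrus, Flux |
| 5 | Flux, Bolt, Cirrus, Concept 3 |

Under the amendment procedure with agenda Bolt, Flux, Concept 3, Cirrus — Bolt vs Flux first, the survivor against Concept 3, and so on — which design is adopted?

Cirrus

Round 1: Bolt vs Flux — 6–17, Flux advances.
Round 2: Flux vs Concept 3 — 9–14, Concept 3 advances.
Round 3: Concept 3 vs Cirrus — 10–13, Cirrus advances.
The agenda winner is Cirrus.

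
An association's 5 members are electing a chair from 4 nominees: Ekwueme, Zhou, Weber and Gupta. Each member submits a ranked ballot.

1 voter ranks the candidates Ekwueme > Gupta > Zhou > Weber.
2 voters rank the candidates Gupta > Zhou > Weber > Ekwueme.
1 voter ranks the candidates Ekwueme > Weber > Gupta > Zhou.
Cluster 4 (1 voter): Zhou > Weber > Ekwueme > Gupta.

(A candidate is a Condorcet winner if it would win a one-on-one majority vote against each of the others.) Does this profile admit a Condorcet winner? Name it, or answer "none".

Head-to-head results (5 voters):
Ekwueme vs Zhou: Ekwueme preferred on 1+1 = 2 ballots; Zhou wins 3–2.
Ekwueme vs Weber: 2 to 3, Weber.
Ekwueme vs Gupta: Ekwueme is ranked higher on 1+1+1 = 3 ballots, Gupta on 2. Ekwueme wins 3–2.
Zhou vs Weber: Zhou preferred on 1+2+1 = 4 ballots; Zhou wins 4–1.
Zhou vs Gupta: 1 to 4, Gupta.
Weber vs Gupta: Weber preferred on 1+1 = 2 ballots; Gupta wins 3–2.
No candidate is unbeaten: Ekwueme loses to Zhou; Zhou loses to Gupta; Weber loses to Zhou; Gupta loses to Ekwueme. In particular Ekwueme > Gupta > Zhou > Ekwueme is a majority cycle — no Condorcet winner exists.

none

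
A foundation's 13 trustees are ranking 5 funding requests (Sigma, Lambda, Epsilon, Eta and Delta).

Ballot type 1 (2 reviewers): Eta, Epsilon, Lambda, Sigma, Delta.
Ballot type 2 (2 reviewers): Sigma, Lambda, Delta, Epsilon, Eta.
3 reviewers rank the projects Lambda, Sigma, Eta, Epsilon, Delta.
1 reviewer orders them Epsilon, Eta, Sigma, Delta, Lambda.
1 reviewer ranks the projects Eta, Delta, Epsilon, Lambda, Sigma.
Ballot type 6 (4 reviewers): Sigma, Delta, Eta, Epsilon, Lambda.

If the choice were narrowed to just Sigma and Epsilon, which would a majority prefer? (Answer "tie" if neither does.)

Sigma

Ballots ranking Sigma above Epsilon: 2 + 3 + 4 = 9.
Ballots ranking Epsilon above Sigma: 13 − 9 = 4.
Sigma wins the head-to-head 9–4.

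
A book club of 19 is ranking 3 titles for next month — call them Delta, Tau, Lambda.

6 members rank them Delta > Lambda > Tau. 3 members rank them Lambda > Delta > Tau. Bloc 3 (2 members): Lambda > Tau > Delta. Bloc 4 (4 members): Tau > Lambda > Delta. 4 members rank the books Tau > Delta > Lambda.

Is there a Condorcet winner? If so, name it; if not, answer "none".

none

Check each pair by majority over 19 ballots:
Delta vs Tau: Tau wins 10–9.
Delta vs Lambda: 6+4 = 10 for Delta, 9 for Lambda — Delta by 10–9.
Tau vs Lambda: Lambda, 11–8.
No book is unbeaten: Delta loses to Tau; Tau loses to Lambda; Lambda loses to Delta. In particular Delta → Lambda → Tau → Delta is a majority cycle — no Condorcet winner exists.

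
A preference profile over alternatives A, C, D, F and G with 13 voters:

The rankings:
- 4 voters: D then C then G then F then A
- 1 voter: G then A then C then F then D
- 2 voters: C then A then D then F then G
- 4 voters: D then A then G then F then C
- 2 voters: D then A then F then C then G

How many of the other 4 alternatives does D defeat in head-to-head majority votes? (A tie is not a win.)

D against each rival (13 voters):
D vs A: D, 10–3.
D vs C: 4+4+2 = 10 for D, 3 for C — D by 10–3.
D vs F: D wins 12–1.
D vs G: D, 12–1.
D beats A, C, F, G — 4 pairwise wins.

4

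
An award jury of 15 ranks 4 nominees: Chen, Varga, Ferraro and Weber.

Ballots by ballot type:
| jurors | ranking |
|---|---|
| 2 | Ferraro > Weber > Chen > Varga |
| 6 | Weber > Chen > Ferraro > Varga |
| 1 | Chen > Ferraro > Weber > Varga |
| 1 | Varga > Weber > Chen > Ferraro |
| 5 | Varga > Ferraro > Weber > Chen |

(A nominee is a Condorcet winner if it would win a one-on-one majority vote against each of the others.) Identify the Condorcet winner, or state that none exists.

none

Head-to-head results (15 jurors):
Chen vs Varga: 2+6+1 = 9 for Chen, 6 for Varga — Chen by 9–6.
Chen vs Ferraro: 6+1+1 = 8 for Chen, 7 for Ferraro — Chen by 8–7.
Chen vs Weber: 1 for Chen, 14 for Weber — Weber by 14–1.
Varga vs Ferraro: Varga is ranked higher on 1+5 = 6 ballots, Ferraro on 9. Ferraro wins 9–6.
Varga vs Weber: Varga is ranked higher on 1+5 = 6 ballots, Weber on 9. Weber wins 9–6.
Ferraro vs Weber: 2+1+5 = 8 for Ferraro, 7 for Weber — Ferraro by 8–7.
Each nominee drops at least one matchup (Chen loses to Weber; Varga loses to Chen; Ferraro loses to Chen; Weber loses to Ferraro); the cycle Chen → Ferraro → Weber → Chen rules out a Condorcet winner.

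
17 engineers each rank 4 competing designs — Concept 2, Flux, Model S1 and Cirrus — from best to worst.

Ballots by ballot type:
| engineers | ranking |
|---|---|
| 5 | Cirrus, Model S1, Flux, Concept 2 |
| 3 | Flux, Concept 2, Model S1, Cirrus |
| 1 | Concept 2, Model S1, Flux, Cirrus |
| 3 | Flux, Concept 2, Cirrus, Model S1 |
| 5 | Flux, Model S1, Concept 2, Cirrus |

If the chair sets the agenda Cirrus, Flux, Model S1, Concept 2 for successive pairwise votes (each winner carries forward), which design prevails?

Flux

Round 1: Cirrus vs Flux — 5–12, Flux advances.
Round 2: Flux vs Model S1 — 11–6, Flux advances.
Round 3: Flux vs Concept 2 — 16–1, Flux advances.
Flux survives the agenda.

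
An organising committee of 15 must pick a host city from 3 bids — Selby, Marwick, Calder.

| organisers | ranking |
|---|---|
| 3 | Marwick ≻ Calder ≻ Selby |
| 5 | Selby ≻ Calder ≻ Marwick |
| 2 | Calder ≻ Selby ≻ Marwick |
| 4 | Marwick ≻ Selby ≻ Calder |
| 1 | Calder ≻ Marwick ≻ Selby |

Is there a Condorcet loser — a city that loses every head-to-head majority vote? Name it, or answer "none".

none

Head-to-head results (15 organisers):
Selby vs Marwick: Marwick, 8–7.
Selby–Calder: Selby 9–6.
Marwick vs Calder: Calder, 8–7.
Every city wins at least one matchup (Selby beats Calder; Marwick beats Selby; Calder beats Marwick), so there is no Condorcet loser.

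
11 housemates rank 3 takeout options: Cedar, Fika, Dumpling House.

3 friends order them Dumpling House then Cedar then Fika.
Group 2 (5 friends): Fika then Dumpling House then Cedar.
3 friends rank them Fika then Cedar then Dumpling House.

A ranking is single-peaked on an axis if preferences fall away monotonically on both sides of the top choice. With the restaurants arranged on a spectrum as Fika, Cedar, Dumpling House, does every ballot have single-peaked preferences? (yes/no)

Axis positions: Fika=1, Cedar=2, Dumpling House=3.
Group 1 (peak Dumpling House at position 3): ranking walks positions 3-2-1, expanding outward from the peak — single-peaked.
Group 2: ranking walks positions 1-3-2; Dumpling House is ranked above Cedar even though Cedar lies between Dumpling House and the peak Fika on the axis — preferences dip and rise again. Not single-peaked.
Group 3 (peak Fika at position 1): ranking walks positions 1-2-3, expanding outward from the peak — single-peaked.
Group 2 violates single-peakedness, so the profile is not single-peaked on this axis.

no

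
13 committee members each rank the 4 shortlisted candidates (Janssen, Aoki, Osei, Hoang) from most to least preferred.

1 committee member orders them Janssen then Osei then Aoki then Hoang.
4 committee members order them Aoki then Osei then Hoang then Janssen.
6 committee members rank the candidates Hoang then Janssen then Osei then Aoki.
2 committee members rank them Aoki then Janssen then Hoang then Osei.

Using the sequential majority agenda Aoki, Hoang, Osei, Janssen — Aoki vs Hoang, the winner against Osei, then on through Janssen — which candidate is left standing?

Round 1: Aoki vs Hoang — 7–6, Aoki advances.
Round 2: Aoki vs Osei — 6–7, Osei advances.
Round 3: Osei vs Janssen — 4–9, Janssen advances.
The agenda winner is Janssen.

Janssen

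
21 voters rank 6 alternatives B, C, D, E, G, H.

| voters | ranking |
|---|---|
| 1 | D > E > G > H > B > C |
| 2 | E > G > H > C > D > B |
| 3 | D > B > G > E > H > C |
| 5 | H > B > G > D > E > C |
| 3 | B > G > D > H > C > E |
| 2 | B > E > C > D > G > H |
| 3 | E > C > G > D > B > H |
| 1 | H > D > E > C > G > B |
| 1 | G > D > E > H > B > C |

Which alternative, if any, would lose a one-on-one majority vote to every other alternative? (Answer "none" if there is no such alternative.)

Pairwise majorities:
B vs C: B wins 15–6.
B–D: D 11–10.
B vs E: B, 13–8.
B vs G: 13 to 8, B.
B–H: B 11–10.
C vs D: C preferred on 2+2+3 = 7 ballots; D wins 14–7.
C–E: E 18–3.
C vs G: G wins 15–6.
C vs H: 5 to 16, H.
D vs E: D wins 14–7.
D vs G: G, 14–7.
D vs H: D, 13–8.
E vs G: E is ranked higher on 1+2+2+3+1 = 9 ballots, G on 12. G wins 12–9.
E vs H: E wins 12–9.
G vs H: G is ranked higher on 15 ballots, H on 6. G wins 15–6.
Only C has no wins; C is the Condorcet loser.

C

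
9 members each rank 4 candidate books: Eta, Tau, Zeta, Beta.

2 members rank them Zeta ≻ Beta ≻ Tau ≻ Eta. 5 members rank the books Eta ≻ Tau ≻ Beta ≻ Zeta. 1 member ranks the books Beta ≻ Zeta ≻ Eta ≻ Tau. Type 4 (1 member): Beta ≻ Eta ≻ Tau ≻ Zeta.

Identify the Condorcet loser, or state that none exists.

Zeta

Pairwise majorities:
Eta–Tau: Eta 7–2.
Eta–Zeta: Eta 6–3.
Eta vs Beta: Eta wins 5–4.
Tau vs Zeta: Tau is ranked higher on 5+1 = 6 ballots, Zeta on 3. Tau wins 6–3.
Tau–Beta: Tau 5–4.
Zeta vs Beta: Beta, 7–2.
Zeta loses to every other book — it is the Condorcet loser.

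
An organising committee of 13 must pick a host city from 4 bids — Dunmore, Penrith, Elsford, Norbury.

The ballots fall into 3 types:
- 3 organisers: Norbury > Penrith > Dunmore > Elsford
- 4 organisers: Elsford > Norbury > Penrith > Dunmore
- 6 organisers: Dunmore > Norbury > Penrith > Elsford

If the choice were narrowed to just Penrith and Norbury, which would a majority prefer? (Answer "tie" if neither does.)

No ballot ranks Penrith above Norbury: 0.
Ballots ranking Norbury above Penrith: 13 − 0 = 13.
Norbury wins the head-to-head 13–0.

Norbury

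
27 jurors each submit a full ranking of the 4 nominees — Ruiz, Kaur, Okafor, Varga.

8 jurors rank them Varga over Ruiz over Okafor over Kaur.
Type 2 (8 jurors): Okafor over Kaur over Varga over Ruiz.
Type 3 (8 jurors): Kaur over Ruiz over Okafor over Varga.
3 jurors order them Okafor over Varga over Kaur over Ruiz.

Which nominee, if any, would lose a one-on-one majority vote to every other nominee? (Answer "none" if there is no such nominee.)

none

Head-to-head results (27 jurors):
Ruiz vs Kaur: 8 for Ruiz, 19 for Kaur — Kaur by 19–8.
Ruiz vs Okafor: Ruiz, 16–11.
Ruiz vs Varga: Ruiz preferred on 8 ballots; Varga wins 19–8.
Kaur vs Okafor: Okafor wins 19–8.
Kaur vs Varga: Kaur wins 16–11.
Okafor vs Varga: Okafor wins 19–8.
Each nominee has at least one pairwise win (Ruiz beats Okafor; Kaur beats Ruiz; Okafor beats Kaur; Varga beats Ruiz) — no Condorcet loser.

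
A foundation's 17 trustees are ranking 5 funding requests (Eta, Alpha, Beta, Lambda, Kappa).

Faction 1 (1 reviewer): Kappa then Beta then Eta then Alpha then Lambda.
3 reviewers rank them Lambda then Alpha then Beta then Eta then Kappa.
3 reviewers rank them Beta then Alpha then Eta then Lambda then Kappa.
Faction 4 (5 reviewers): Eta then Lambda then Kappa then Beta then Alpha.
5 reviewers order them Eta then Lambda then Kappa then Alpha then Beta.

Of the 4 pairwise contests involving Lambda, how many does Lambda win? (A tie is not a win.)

Lambda against each rival (17 reviewers):
Lambda vs Eta: 3 to 14, Eta.
Lambda vs Alpha: 3+5+5 = 13 for Lambda, 4 for Alpha — Lambda by 13–4.
Lambda vs Beta: Lambda preferred on 3+5+5 = 13 ballots; Lambda wins 13–4.
Lambda vs Kappa: Lambda is ranked higher on 3+3+5+5 = 16 ballots, Kappa on 1. Lambda wins 16–1.
Lambda beats Alpha, Beta, Kappa; loses to Eta — 3 pairwise wins.

3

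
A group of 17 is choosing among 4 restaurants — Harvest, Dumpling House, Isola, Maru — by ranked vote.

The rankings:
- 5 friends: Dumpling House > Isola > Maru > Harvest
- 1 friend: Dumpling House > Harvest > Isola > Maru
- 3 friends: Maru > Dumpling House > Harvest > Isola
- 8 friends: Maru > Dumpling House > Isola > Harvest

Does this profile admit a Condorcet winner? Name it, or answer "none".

Pairwise majorities:
Harvest–Dumpling House: Dumpling House 17–0.
Harvest vs Isola: Isola, 13–4.
Harvest vs Maru: Maru wins 16–1.
Dumpling House–Isola: Dumpling House 17–0.
Dumpling House vs Maru: Maru, 11–6.
Isola–Maru: Maru 11–6.
Maru wins every pairwise contest, so Maru is the Condorcet winner.

Maru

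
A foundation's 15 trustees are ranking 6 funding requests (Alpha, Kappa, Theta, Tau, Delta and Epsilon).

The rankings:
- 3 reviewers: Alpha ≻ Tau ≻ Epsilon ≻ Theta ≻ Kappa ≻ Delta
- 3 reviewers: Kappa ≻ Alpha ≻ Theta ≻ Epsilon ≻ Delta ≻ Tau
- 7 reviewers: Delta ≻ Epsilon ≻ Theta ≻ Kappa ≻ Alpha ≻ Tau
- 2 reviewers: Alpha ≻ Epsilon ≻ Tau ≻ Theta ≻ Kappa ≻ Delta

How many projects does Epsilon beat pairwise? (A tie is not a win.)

4

Epsilon against each rival (15 reviewers):
Epsilon vs Alpha: Alpha, 8–7.
Epsilon–Kappa: Epsilon 12–3.
Epsilon vs Theta: Epsilon is ranked higher on 3+7+2 = 12 ballots, Theta on 3. Epsilon wins 12–3.
Epsilon vs Tau: Epsilon preferred on 3+7+2 = 12 ballots; Epsilon wins 12–3.
Epsilon vs Delta: Epsilon wins 8–7.
Epsilon beats Kappa, Theta, Tau, Delta; loses to Alpha — 4 pairwise wins.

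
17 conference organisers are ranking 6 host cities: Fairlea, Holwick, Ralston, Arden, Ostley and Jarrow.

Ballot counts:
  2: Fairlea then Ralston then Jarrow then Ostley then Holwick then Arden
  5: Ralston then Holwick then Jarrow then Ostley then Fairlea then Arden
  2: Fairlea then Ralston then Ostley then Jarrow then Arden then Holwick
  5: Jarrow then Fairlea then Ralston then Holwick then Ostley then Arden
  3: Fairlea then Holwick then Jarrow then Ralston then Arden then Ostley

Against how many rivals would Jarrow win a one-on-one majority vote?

Jarrow against each rival (17 organisers):
Jarrow vs Fairlea: 5+5 = 10 for Jarrow, 7 for Fairlea — Jarrow by 10–7.
Jarrow vs Holwick: 2+2+5 = 9 for Jarrow, 8 for Holwick — Jarrow by 9–8.
Jarrow vs Ralston: Jarrow is ranked higher on 5+3 = 8 ballots, Ralston on 9. Ralston wins 9–8.
Jarrow vs Arden: 17 to 0, Jarrow.
Jarrow–Ostley: Jarrow 15–2.
Jarrow beats Fairlea, Holwick, Arden, Ostley; loses to Ralston — 4 pairwise wins.

4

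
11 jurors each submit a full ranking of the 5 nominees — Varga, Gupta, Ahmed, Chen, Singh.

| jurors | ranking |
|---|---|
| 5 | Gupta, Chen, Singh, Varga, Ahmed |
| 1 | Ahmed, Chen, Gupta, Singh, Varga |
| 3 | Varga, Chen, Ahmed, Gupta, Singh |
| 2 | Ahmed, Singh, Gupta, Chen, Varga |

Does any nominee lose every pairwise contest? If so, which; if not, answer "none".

none

Head-to-head results (11 jurors):
Varga vs Gupta: 3 for Varga, 8 for Gupta — Gupta by 8–3.
Varga vs Ahmed: Varga, 8–3.
Varga vs Chen: Varga is ranked higher on 3 ballots, Chen on 8. Chen wins 8–3.
Varga vs Singh: Singh, 8–3.
Gupta vs Ahmed: 5 to 6, Ahmed.
Gupta vs Chen: Gupta, 7–4.
Gupta vs Singh: Gupta is ranked higher on 5+1+3 = 9 ballots, Singh on 2. Gupta wins 9–2.
Ahmed vs Chen: 3 to 8, Chen.
Ahmed vs Singh: Ahmed is ranked higher on 1+3+2 = 6 ballots, Singh on 5. Ahmed wins 6–5.
Chen–Singh: Chen 9–2.
No nominee is winless: Varga beats Ahmed; Gupta beats Varga; Ahmed beats Gupta; Chen beats Varga; Singh beats Varga. There is no Condorcet loser.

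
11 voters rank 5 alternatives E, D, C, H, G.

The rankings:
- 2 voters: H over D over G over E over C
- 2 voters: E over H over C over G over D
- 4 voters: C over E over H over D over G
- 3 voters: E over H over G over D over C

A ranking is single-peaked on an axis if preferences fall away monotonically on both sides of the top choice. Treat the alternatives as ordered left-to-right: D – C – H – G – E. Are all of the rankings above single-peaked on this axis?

Axis positions: D=1, C=2, H=3, G=4, E=5.
Bloc 1: ranking walks positions 3-1-4-5-2; D is ranked above C even though C lies between D and the peak H on the axis — preferences dip and rise again. Not single-peaked.
Bloc 2: ranking walks positions 5-3-2-4-1; H is ranked above G even though G lies between H and the peak E on the axis — preferences dip and rise again. Not single-peaked.
Bloc 3: ranking walks positions 2-5-3-1-4; E is ranked above H even though H lies between E and the peak C on the axis — preferences dip and rise again. Not single-peaked.
Bloc 4: ranking walks positions 5-3-4-1-2; H is ranked above G even though G lies between H and the peak E on the axis — preferences dip and rise again. Not single-peaked.
Bloc 1 violates single-peakedness, so the profile is not single-peaked on this axis.

no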